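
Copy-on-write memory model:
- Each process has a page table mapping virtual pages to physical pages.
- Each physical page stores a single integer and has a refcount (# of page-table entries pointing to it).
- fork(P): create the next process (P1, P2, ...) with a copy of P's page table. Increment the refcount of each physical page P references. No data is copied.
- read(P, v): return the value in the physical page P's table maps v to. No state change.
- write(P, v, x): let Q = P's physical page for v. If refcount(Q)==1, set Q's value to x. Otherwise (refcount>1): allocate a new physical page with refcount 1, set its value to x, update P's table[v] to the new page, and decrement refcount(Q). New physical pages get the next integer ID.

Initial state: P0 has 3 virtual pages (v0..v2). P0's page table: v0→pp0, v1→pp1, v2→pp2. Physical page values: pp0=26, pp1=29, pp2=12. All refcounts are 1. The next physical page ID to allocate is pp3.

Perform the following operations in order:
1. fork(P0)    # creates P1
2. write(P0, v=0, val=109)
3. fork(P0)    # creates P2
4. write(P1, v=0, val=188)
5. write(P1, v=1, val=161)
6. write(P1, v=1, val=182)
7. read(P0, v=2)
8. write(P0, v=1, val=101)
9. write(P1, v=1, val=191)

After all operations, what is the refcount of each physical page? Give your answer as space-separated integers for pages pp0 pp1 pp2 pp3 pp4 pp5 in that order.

Answer: 1 1 3 2 1 1

Derivation:
Op 1: fork(P0) -> P1. 3 ppages; refcounts: pp0:2 pp1:2 pp2:2
Op 2: write(P0, v0, 109). refcount(pp0)=2>1 -> COPY to pp3. 4 ppages; refcounts: pp0:1 pp1:2 pp2:2 pp3:1
Op 3: fork(P0) -> P2. 4 ppages; refcounts: pp0:1 pp1:3 pp2:3 pp3:2
Op 4: write(P1, v0, 188). refcount(pp0)=1 -> write in place. 4 ppages; refcounts: pp0:1 pp1:3 pp2:3 pp3:2
Op 5: write(P1, v1, 161). refcount(pp1)=3>1 -> COPY to pp4. 5 ppages; refcounts: pp0:1 pp1:2 pp2:3 pp3:2 pp4:1
Op 6: write(P1, v1, 182). refcount(pp4)=1 -> write in place. 5 ppages; refcounts: pp0:1 pp1:2 pp2:3 pp3:2 pp4:1
Op 7: read(P0, v2) -> 12. No state change.
Op 8: write(P0, v1, 101). refcount(pp1)=2>1 -> COPY to pp5. 6 ppages; refcounts: pp0:1 pp1:1 pp2:3 pp3:2 pp4:1 pp5:1
Op 9: write(P1, v1, 191). refcount(pp4)=1 -> write in place. 6 ppages; refcounts: pp0:1 pp1:1 pp2:3 pp3:2 pp4:1 pp5:1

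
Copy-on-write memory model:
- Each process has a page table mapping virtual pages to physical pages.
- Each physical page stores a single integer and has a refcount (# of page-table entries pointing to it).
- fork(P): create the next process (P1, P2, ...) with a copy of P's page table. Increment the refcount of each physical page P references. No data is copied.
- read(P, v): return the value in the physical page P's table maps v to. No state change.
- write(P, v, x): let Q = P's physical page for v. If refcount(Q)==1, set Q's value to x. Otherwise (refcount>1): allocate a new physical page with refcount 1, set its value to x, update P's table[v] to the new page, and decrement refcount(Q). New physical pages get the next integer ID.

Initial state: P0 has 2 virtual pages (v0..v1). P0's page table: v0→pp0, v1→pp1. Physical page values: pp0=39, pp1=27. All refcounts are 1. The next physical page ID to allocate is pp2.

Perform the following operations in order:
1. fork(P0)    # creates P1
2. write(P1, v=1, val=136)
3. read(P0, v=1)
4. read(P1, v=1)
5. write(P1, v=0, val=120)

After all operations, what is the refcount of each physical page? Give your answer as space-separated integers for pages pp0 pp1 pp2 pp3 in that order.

Answer: 1 1 1 1

Derivation:
Op 1: fork(P0) -> P1. 2 ppages; refcounts: pp0:2 pp1:2
Op 2: write(P1, v1, 136). refcount(pp1)=2>1 -> COPY to pp2. 3 ppages; refcounts: pp0:2 pp1:1 pp2:1
Op 3: read(P0, v1) -> 27. No state change.
Op 4: read(P1, v1) -> 136. No state change.
Op 5: write(P1, v0, 120). refcount(pp0)=2>1 -> COPY to pp3. 4 ppages; refcounts: pp0:1 pp1:1 pp2:1 pp3:1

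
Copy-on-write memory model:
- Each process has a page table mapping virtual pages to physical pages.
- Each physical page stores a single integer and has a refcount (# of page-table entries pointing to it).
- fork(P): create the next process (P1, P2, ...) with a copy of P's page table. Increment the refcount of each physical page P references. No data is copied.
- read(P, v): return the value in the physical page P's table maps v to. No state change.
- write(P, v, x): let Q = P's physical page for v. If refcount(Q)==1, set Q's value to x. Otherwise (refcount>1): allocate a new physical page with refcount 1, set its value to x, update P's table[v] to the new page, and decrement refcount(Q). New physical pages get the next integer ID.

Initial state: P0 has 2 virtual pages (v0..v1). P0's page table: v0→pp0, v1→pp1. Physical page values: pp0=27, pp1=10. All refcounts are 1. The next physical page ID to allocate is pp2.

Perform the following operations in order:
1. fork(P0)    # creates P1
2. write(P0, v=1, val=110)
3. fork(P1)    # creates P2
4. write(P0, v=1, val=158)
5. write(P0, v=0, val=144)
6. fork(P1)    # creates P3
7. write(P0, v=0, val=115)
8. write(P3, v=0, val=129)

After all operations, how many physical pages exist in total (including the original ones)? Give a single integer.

Answer: 5

Derivation:
Op 1: fork(P0) -> P1. 2 ppages; refcounts: pp0:2 pp1:2
Op 2: write(P0, v1, 110). refcount(pp1)=2>1 -> COPY to pp2. 3 ppages; refcounts: pp0:2 pp1:1 pp2:1
Op 3: fork(P1) -> P2. 3 ppages; refcounts: pp0:3 pp1:2 pp2:1
Op 4: write(P0, v1, 158). refcount(pp2)=1 -> write in place. 3 ppages; refcounts: pp0:3 pp1:2 pp2:1
Op 5: write(P0, v0, 144). refcount(pp0)=3>1 -> COPY to pp3. 4 ppages; refcounts: pp0:2 pp1:2 pp2:1 pp3:1
Op 6: fork(P1) -> P3. 4 ppages; refcounts: pp0:3 pp1:3 pp2:1 pp3:1
Op 7: write(P0, v0, 115). refcount(pp3)=1 -> write in place. 4 ppages; refcounts: pp0:3 pp1:3 pp2:1 pp3:1
Op 8: write(P3, v0, 129). refcount(pp0)=3>1 -> COPY to pp4. 5 ppages; refcounts: pp0:2 pp1:3 pp2:1 pp3:1 pp4:1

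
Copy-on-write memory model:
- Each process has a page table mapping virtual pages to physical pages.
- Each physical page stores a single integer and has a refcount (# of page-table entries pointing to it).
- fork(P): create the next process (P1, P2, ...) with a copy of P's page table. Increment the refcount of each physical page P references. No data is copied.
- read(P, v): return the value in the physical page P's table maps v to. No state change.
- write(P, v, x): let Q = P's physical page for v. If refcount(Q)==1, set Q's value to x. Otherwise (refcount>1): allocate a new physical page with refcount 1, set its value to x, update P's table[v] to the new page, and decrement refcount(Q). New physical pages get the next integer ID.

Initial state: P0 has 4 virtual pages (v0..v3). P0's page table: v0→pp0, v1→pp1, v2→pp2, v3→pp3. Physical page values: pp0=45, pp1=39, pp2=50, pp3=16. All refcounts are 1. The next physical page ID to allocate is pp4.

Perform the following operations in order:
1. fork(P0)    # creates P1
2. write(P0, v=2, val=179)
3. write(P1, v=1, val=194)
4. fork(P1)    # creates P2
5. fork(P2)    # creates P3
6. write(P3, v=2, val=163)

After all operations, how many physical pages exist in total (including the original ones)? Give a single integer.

Answer: 7

Derivation:
Op 1: fork(P0) -> P1. 4 ppages; refcounts: pp0:2 pp1:2 pp2:2 pp3:2
Op 2: write(P0, v2, 179). refcount(pp2)=2>1 -> COPY to pp4. 5 ppages; refcounts: pp0:2 pp1:2 pp2:1 pp3:2 pp4:1
Op 3: write(P1, v1, 194). refcount(pp1)=2>1 -> COPY to pp5. 6 ppages; refcounts: pp0:2 pp1:1 pp2:1 pp3:2 pp4:1 pp5:1
Op 4: fork(P1) -> P2. 6 ppages; refcounts: pp0:3 pp1:1 pp2:2 pp3:3 pp4:1 pp5:2
Op 5: fork(P2) -> P3. 6 ppages; refcounts: pp0:4 pp1:1 pp2:3 pp3:4 pp4:1 pp5:3
Op 6: write(P3, v2, 163). refcount(pp2)=3>1 -> COPY to pp6. 7 ppages; refcounts: pp0:4 pp1:1 pp2:2 pp3:4 pp4:1 pp5:3 pp6:1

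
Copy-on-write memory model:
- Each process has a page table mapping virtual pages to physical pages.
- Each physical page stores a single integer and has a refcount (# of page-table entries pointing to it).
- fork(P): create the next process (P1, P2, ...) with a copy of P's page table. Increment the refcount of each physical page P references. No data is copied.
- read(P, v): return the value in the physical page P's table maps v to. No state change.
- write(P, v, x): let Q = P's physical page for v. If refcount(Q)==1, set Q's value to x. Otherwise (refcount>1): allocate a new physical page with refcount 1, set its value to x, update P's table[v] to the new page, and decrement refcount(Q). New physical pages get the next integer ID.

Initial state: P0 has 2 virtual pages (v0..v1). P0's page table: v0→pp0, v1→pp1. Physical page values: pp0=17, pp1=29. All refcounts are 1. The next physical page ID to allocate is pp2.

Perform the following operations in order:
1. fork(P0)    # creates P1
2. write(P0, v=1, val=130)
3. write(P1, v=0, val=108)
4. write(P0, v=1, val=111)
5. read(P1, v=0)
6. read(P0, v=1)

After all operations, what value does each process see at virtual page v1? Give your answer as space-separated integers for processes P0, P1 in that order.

Answer: 111 29

Derivation:
Op 1: fork(P0) -> P1. 2 ppages; refcounts: pp0:2 pp1:2
Op 2: write(P0, v1, 130). refcount(pp1)=2>1 -> COPY to pp2. 3 ppages; refcounts: pp0:2 pp1:1 pp2:1
Op 3: write(P1, v0, 108). refcount(pp0)=2>1 -> COPY to pp3. 4 ppages; refcounts: pp0:1 pp1:1 pp2:1 pp3:1
Op 4: write(P0, v1, 111). refcount(pp2)=1 -> write in place. 4 ppages; refcounts: pp0:1 pp1:1 pp2:1 pp3:1
Op 5: read(P1, v0) -> 108. No state change.
Op 6: read(P0, v1) -> 111. No state change.
P0: v1 -> pp2 = 111
P1: v1 -> pp1 = 29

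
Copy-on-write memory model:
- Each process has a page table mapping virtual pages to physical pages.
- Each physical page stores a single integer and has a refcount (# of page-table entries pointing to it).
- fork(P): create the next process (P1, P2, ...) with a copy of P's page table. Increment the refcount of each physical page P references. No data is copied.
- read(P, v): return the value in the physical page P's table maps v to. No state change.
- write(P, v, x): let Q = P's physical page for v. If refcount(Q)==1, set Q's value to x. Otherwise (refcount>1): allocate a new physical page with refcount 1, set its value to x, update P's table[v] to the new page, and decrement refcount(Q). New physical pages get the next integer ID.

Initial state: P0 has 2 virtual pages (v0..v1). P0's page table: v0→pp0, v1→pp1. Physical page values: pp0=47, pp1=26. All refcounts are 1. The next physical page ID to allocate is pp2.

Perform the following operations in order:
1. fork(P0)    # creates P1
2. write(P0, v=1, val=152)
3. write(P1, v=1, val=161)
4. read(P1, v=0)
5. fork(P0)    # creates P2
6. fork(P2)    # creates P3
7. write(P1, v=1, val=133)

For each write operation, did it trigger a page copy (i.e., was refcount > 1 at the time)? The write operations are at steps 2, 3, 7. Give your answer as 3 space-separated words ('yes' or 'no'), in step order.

Op 1: fork(P0) -> P1. 2 ppages; refcounts: pp0:2 pp1:2
Op 2: write(P0, v1, 152). refcount(pp1)=2>1 -> COPY to pp2. 3 ppages; refcounts: pp0:2 pp1:1 pp2:1
Op 3: write(P1, v1, 161). refcount(pp1)=1 -> write in place. 3 ppages; refcounts: pp0:2 pp1:1 pp2:1
Op 4: read(P1, v0) -> 47. No state change.
Op 5: fork(P0) -> P2. 3 ppages; refcounts: pp0:3 pp1:1 pp2:2
Op 6: fork(P2) -> P3. 3 ppages; refcounts: pp0:4 pp1:1 pp2:3
Op 7: write(P1, v1, 133). refcount(pp1)=1 -> write in place. 3 ppages; refcounts: pp0:4 pp1:1 pp2:3

yes no no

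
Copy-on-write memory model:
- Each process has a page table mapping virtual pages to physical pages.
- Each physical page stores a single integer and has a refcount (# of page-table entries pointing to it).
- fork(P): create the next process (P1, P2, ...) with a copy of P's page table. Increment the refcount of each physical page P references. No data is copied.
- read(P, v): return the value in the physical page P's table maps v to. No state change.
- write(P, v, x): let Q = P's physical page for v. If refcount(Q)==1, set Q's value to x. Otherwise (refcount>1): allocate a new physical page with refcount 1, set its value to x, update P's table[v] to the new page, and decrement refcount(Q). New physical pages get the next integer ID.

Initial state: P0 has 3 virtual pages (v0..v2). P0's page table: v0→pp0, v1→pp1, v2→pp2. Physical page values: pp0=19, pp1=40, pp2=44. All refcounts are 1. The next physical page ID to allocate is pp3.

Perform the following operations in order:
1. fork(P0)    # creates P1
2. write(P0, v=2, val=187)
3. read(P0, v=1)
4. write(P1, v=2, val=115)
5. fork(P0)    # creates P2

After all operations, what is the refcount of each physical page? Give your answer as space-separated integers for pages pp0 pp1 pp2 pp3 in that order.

Op 1: fork(P0) -> P1. 3 ppages; refcounts: pp0:2 pp1:2 pp2:2
Op 2: write(P0, v2, 187). refcount(pp2)=2>1 -> COPY to pp3. 4 ppages; refcounts: pp0:2 pp1:2 pp2:1 pp3:1
Op 3: read(P0, v1) -> 40. No state change.
Op 4: write(P1, v2, 115). refcount(pp2)=1 -> write in place. 4 ppages; refcounts: pp0:2 pp1:2 pp2:1 pp3:1
Op 5: fork(P0) -> P2. 4 ppages; refcounts: pp0:3 pp1:3 pp2:1 pp3:2

Answer: 3 3 1 2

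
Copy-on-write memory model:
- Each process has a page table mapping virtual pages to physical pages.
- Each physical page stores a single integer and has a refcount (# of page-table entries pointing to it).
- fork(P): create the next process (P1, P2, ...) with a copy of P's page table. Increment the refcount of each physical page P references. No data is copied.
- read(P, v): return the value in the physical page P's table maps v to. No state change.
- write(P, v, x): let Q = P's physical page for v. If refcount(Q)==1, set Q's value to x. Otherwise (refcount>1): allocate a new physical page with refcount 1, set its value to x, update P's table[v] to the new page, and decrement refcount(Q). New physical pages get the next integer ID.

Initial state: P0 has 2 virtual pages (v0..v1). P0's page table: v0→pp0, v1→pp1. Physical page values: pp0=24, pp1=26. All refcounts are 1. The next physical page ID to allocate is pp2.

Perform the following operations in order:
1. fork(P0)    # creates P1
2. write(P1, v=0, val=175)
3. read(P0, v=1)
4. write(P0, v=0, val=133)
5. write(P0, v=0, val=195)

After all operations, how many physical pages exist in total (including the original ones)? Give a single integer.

Op 1: fork(P0) -> P1. 2 ppages; refcounts: pp0:2 pp1:2
Op 2: write(P1, v0, 175). refcount(pp0)=2>1 -> COPY to pp2. 3 ppages; refcounts: pp0:1 pp1:2 pp2:1
Op 3: read(P0, v1) -> 26. No state change.
Op 4: write(P0, v0, 133). refcount(pp0)=1 -> write in place. 3 ppages; refcounts: pp0:1 pp1:2 pp2:1
Op 5: write(P0, v0, 195). refcount(pp0)=1 -> write in place. 3 ppages; refcounts: pp0:1 pp1:2 pp2:1

Answer: 3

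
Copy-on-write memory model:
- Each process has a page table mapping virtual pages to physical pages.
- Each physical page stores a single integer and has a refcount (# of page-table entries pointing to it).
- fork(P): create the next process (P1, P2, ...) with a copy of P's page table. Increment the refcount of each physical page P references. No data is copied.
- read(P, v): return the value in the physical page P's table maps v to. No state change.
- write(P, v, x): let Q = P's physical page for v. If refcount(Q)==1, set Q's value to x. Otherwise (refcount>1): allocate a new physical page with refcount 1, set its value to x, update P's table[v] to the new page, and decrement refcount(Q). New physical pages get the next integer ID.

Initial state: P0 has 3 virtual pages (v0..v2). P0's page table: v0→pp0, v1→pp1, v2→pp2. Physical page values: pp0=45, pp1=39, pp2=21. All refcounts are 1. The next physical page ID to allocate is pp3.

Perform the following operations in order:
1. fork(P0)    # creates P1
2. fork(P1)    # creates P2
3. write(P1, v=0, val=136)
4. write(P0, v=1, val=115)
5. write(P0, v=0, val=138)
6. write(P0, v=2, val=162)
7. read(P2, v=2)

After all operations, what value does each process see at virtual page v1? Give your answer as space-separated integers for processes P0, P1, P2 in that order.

Answer: 115 39 39

Derivation:
Op 1: fork(P0) -> P1. 3 ppages; refcounts: pp0:2 pp1:2 pp2:2
Op 2: fork(P1) -> P2. 3 ppages; refcounts: pp0:3 pp1:3 pp2:3
Op 3: write(P1, v0, 136). refcount(pp0)=3>1 -> COPY to pp3. 4 ppages; refcounts: pp0:2 pp1:3 pp2:3 pp3:1
Op 4: write(P0, v1, 115). refcount(pp1)=3>1 -> COPY to pp4. 5 ppages; refcounts: pp0:2 pp1:2 pp2:3 pp3:1 pp4:1
Op 5: write(P0, v0, 138). refcount(pp0)=2>1 -> COPY to pp5. 6 ppages; refcounts: pp0:1 pp1:2 pp2:3 pp3:1 pp4:1 pp5:1
Op 6: write(P0, v2, 162). refcount(pp2)=3>1 -> COPY to pp6. 7 ppages; refcounts: pp0:1 pp1:2 pp2:2 pp3:1 pp4:1 pp5:1 pp6:1
Op 7: read(P2, v2) -> 21. No state change.
P0: v1 -> pp4 = 115
P1: v1 -> pp1 = 39
P2: v1 -> pp1 = 39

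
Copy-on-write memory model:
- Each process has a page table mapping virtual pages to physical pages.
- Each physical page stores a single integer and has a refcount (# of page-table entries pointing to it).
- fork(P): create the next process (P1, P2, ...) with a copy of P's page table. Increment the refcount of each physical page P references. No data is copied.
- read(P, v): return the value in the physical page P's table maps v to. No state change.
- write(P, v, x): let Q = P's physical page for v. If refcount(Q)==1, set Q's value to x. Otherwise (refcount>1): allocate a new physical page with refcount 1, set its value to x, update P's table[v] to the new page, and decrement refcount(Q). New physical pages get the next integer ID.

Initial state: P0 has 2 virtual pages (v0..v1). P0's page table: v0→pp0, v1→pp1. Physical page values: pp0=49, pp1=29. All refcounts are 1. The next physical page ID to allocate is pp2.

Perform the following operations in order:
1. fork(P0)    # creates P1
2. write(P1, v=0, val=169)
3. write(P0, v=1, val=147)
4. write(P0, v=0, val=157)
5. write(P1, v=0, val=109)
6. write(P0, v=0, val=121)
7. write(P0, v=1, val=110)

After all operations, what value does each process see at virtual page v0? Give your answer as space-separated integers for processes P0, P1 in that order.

Op 1: fork(P0) -> P1. 2 ppages; refcounts: pp0:2 pp1:2
Op 2: write(P1, v0, 169). refcount(pp0)=2>1 -> COPY to pp2. 3 ppages; refcounts: pp0:1 pp1:2 pp2:1
Op 3: write(P0, v1, 147). refcount(pp1)=2>1 -> COPY to pp3. 4 ppages; refcounts: pp0:1 pp1:1 pp2:1 pp3:1
Op 4: write(P0, v0, 157). refcount(pp0)=1 -> write in place. 4 ppages; refcounts: pp0:1 pp1:1 pp2:1 pp3:1
Op 5: write(P1, v0, 109). refcount(pp2)=1 -> write in place. 4 ppages; refcounts: pp0:1 pp1:1 pp2:1 pp3:1
Op 6: write(P0, v0, 121). refcount(pp0)=1 -> write in place. 4 ppages; refcounts: pp0:1 pp1:1 pp2:1 pp3:1
Op 7: write(P0, v1, 110). refcount(pp3)=1 -> write in place. 4 ppages; refcounts: pp0:1 pp1:1 pp2:1 pp3:1
P0: v0 -> pp0 = 121
P1: v0 -> pp2 = 109

Answer: 121 109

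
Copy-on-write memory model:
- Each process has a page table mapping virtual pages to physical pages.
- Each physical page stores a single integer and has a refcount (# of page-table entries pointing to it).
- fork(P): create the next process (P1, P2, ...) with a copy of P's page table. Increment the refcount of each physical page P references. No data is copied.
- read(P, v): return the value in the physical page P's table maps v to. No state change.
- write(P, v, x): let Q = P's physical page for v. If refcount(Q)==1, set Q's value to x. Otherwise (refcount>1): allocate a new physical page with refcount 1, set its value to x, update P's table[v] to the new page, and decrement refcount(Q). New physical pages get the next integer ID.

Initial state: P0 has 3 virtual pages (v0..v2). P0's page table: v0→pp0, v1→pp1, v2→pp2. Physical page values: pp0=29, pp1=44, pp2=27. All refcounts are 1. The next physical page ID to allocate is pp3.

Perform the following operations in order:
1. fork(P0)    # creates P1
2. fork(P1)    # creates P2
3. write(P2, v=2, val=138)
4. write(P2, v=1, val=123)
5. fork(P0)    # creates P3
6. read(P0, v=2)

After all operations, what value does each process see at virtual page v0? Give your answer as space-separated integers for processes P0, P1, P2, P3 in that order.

Answer: 29 29 29 29

Derivation:
Op 1: fork(P0) -> P1. 3 ppages; refcounts: pp0:2 pp1:2 pp2:2
Op 2: fork(P1) -> P2. 3 ppages; refcounts: pp0:3 pp1:3 pp2:3
Op 3: write(P2, v2, 138). refcount(pp2)=3>1 -> COPY to pp3. 4 ppages; refcounts: pp0:3 pp1:3 pp2:2 pp3:1
Op 4: write(P2, v1, 123). refcount(pp1)=3>1 -> COPY to pp4. 5 ppages; refcounts: pp0:3 pp1:2 pp2:2 pp3:1 pp4:1
Op 5: fork(P0) -> P3. 5 ppages; refcounts: pp0:4 pp1:3 pp2:3 pp3:1 pp4:1
Op 6: read(P0, v2) -> 27. No state change.
P0: v0 -> pp0 = 29
P1: v0 -> pp0 = 29
P2: v0 -> pp0 = 29
P3: v0 -> pp0 = 29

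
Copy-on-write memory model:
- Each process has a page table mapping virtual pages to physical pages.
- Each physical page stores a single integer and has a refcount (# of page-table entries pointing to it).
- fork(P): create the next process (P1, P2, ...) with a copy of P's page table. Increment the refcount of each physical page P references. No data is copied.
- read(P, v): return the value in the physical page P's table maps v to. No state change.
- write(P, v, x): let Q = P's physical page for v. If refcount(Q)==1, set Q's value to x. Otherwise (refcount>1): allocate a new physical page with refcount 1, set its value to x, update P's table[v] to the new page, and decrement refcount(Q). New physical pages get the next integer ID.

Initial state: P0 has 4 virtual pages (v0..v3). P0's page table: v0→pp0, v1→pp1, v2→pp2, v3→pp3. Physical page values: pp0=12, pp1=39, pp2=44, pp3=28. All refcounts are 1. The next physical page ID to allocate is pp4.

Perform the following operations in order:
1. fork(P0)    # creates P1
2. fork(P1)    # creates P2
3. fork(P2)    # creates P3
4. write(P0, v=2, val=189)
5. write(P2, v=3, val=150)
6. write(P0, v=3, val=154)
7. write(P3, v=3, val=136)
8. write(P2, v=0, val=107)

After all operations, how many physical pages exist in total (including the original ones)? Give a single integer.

Op 1: fork(P0) -> P1. 4 ppages; refcounts: pp0:2 pp1:2 pp2:2 pp3:2
Op 2: fork(P1) -> P2. 4 ppages; refcounts: pp0:3 pp1:3 pp2:3 pp3:3
Op 3: fork(P2) -> P3. 4 ppages; refcounts: pp0:4 pp1:4 pp2:4 pp3:4
Op 4: write(P0, v2, 189). refcount(pp2)=4>1 -> COPY to pp4. 5 ppages; refcounts: pp0:4 pp1:4 pp2:3 pp3:4 pp4:1
Op 5: write(P2, v3, 150). refcount(pp3)=4>1 -> COPY to pp5. 6 ppages; refcounts: pp0:4 pp1:4 pp2:3 pp3:3 pp4:1 pp5:1
Op 6: write(P0, v3, 154). refcount(pp3)=3>1 -> COPY to pp6. 7 ppages; refcounts: pp0:4 pp1:4 pp2:3 pp3:2 pp4:1 pp5:1 pp6:1
Op 7: write(P3, v3, 136). refcount(pp3)=2>1 -> COPY to pp7. 8 ppages; refcounts: pp0:4 pp1:4 pp2:3 pp3:1 pp4:1 pp5:1 pp6:1 pp7:1
Op 8: write(P2, v0, 107). refcount(pp0)=4>1 -> COPY to pp8. 9 ppages; refcounts: pp0:3 pp1:4 pp2:3 pp3:1 pp4:1 pp5:1 pp6:1 pp7:1 pp8:1

Answer: 9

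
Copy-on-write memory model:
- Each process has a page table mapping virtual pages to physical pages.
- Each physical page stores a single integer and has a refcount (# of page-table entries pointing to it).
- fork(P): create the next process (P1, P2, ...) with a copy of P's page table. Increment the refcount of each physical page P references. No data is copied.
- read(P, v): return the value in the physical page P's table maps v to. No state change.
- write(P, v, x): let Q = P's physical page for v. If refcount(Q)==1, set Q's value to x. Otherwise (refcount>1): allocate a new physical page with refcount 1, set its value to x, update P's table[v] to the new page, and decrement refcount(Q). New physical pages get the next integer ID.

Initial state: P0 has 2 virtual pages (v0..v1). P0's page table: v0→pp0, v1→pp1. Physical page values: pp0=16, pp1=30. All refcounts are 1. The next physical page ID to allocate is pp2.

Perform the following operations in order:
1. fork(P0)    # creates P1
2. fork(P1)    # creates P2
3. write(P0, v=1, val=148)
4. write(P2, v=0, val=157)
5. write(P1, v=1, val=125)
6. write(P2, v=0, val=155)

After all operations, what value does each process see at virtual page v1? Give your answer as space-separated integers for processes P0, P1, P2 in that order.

Answer: 148 125 30

Derivation:
Op 1: fork(P0) -> P1. 2 ppages; refcounts: pp0:2 pp1:2
Op 2: fork(P1) -> P2. 2 ppages; refcounts: pp0:3 pp1:3
Op 3: write(P0, v1, 148). refcount(pp1)=3>1 -> COPY to pp2. 3 ppages; refcounts: pp0:3 pp1:2 pp2:1
Op 4: write(P2, v0, 157). refcount(pp0)=3>1 -> COPY to pp3. 4 ppages; refcounts: pp0:2 pp1:2 pp2:1 pp3:1
Op 5: write(P1, v1, 125). refcount(pp1)=2>1 -> COPY to pp4. 5 ppages; refcounts: pp0:2 pp1:1 pp2:1 pp3:1 pp4:1
Op 6: write(P2, v0, 155). refcount(pp3)=1 -> write in place. 5 ppages; refcounts: pp0:2 pp1:1 pp2:1 pp3:1 pp4:1
P0: v1 -> pp2 = 148
P1: v1 -> pp4 = 125
P2: v1 -> pp1 = 30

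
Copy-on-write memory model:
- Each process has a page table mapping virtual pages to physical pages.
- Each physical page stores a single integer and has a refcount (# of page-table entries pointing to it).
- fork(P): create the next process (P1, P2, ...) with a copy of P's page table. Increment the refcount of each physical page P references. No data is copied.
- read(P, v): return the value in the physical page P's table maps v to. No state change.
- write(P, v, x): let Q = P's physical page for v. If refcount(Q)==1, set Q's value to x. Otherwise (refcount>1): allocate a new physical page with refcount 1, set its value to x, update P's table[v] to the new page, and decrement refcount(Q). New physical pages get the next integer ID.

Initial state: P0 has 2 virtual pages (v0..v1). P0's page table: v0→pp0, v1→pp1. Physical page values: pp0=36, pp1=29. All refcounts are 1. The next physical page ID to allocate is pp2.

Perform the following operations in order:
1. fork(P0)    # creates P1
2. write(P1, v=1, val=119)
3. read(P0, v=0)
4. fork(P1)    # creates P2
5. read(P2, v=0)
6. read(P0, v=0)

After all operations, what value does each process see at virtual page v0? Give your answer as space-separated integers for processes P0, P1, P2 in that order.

Answer: 36 36 36

Derivation:
Op 1: fork(P0) -> P1. 2 ppages; refcounts: pp0:2 pp1:2
Op 2: write(P1, v1, 119). refcount(pp1)=2>1 -> COPY to pp2. 3 ppages; refcounts: pp0:2 pp1:1 pp2:1
Op 3: read(P0, v0) -> 36. No state change.
Op 4: fork(P1) -> P2. 3 ppages; refcounts: pp0:3 pp1:1 pp2:2
Op 5: read(P2, v0) -> 36. No state change.
Op 6: read(P0, v0) -> 36. No state change.
P0: v0 -> pp0 = 36
P1: v0 -> pp0 = 36
P2: v0 -> pp0 = 36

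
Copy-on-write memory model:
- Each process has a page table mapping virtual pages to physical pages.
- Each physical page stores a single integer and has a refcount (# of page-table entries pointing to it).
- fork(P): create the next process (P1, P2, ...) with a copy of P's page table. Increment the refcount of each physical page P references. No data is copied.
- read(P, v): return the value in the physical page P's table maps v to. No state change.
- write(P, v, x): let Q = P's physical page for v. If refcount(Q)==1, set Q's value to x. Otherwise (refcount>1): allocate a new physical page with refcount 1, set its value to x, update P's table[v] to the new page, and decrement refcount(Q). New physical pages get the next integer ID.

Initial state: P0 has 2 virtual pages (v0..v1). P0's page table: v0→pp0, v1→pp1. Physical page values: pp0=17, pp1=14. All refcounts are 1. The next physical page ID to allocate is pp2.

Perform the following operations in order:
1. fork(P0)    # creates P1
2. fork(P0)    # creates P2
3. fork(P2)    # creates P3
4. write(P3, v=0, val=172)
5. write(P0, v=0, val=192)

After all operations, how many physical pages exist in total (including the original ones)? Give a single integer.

Op 1: fork(P0) -> P1. 2 ppages; refcounts: pp0:2 pp1:2
Op 2: fork(P0) -> P2. 2 ppages; refcounts: pp0:3 pp1:3
Op 3: fork(P2) -> P3. 2 ppages; refcounts: pp0:4 pp1:4
Op 4: write(P3, v0, 172). refcount(pp0)=4>1 -> COPY to pp2. 3 ppages; refcounts: pp0:3 pp1:4 pp2:1
Op 5: write(P0, v0, 192). refcount(pp0)=3>1 -> COPY to pp3. 4 ppages; refcounts: pp0:2 pp1:4 pp2:1 pp3:1

Answer: 4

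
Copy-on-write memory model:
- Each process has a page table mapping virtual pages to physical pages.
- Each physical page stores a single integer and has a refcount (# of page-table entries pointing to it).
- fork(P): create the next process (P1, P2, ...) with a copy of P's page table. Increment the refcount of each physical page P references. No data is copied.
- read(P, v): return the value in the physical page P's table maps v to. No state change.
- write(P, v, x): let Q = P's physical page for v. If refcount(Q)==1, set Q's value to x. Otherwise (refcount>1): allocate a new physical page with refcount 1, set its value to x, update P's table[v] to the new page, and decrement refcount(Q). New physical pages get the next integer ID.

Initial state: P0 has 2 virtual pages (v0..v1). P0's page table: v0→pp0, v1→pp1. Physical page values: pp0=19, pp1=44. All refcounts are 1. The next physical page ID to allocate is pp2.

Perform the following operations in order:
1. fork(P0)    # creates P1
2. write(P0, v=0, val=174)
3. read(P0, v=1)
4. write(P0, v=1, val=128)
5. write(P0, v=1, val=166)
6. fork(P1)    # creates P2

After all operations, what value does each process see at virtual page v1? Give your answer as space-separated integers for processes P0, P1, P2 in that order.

Answer: 166 44 44

Derivation:
Op 1: fork(P0) -> P1. 2 ppages; refcounts: pp0:2 pp1:2
Op 2: write(P0, v0, 174). refcount(pp0)=2>1 -> COPY to pp2. 3 ppages; refcounts: pp0:1 pp1:2 pp2:1
Op 3: read(P0, v1) -> 44. No state change.
Op 4: write(P0, v1, 128). refcount(pp1)=2>1 -> COPY to pp3. 4 ppages; refcounts: pp0:1 pp1:1 pp2:1 pp3:1
Op 5: write(P0, v1, 166). refcount(pp3)=1 -> write in place. 4 ppages; refcounts: pp0:1 pp1:1 pp2:1 pp3:1
Op 6: fork(P1) -> P2. 4 ppages; refcounts: pp0:2 pp1:2 pp2:1 pp3:1
P0: v1 -> pp3 = 166
P1: v1 -> pp1 = 44
P2: v1 -> pp1 = 44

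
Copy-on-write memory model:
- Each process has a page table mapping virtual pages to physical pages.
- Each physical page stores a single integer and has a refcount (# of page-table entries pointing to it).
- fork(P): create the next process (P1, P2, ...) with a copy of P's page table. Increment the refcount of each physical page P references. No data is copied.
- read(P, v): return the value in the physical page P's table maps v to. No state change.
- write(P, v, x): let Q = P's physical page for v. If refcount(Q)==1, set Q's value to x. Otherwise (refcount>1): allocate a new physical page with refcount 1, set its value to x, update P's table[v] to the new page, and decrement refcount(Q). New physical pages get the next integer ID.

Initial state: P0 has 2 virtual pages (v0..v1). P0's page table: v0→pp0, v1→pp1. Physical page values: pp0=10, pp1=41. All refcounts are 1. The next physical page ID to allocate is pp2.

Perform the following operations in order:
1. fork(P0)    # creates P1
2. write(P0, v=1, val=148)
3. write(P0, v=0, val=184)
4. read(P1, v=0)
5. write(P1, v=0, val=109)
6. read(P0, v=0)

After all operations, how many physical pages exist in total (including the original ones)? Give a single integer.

Answer: 4

Derivation:
Op 1: fork(P0) -> P1. 2 ppages; refcounts: pp0:2 pp1:2
Op 2: write(P0, v1, 148). refcount(pp1)=2>1 -> COPY to pp2. 3 ppages; refcounts: pp0:2 pp1:1 pp2:1
Op 3: write(P0, v0, 184). refcount(pp0)=2>1 -> COPY to pp3. 4 ppages; refcounts: pp0:1 pp1:1 pp2:1 pp3:1
Op 4: read(P1, v0) -> 10. No state change.
Op 5: write(P1, v0, 109). refcount(pp0)=1 -> write in place. 4 ppages; refcounts: pp0:1 pp1:1 pp2:1 pp3:1
Op 6: read(P0, v0) -> 184. No state change.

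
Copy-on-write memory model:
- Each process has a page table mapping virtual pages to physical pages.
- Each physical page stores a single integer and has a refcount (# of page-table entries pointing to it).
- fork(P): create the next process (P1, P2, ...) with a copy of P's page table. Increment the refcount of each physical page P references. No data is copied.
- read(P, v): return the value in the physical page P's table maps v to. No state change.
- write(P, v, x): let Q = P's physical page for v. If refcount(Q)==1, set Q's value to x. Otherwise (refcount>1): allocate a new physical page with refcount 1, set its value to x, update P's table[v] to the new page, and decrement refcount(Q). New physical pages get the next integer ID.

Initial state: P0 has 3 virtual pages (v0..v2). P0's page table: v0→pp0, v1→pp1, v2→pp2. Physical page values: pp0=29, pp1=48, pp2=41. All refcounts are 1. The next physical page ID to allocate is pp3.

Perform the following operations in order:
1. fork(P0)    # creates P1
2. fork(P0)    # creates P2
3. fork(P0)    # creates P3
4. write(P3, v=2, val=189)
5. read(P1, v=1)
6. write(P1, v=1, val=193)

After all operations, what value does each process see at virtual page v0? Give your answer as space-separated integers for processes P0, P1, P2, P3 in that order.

Answer: 29 29 29 29

Derivation:
Op 1: fork(P0) -> P1. 3 ppages; refcounts: pp0:2 pp1:2 pp2:2
Op 2: fork(P0) -> P2. 3 ppages; refcounts: pp0:3 pp1:3 pp2:3
Op 3: fork(P0) -> P3. 3 ppages; refcounts: pp0:4 pp1:4 pp2:4
Op 4: write(P3, v2, 189). refcount(pp2)=4>1 -> COPY to pp3. 4 ppages; refcounts: pp0:4 pp1:4 pp2:3 pp3:1
Op 5: read(P1, v1) -> 48. No state change.
Op 6: write(P1, v1, 193). refcount(pp1)=4>1 -> COPY to pp4. 5 ppages; refcounts: pp0:4 pp1:3 pp2:3 pp3:1 pp4:1
P0: v0 -> pp0 = 29
P1: v0 -> pp0 = 29
P2: v0 -> pp0 = 29
P3: v0 -> pp0 = 29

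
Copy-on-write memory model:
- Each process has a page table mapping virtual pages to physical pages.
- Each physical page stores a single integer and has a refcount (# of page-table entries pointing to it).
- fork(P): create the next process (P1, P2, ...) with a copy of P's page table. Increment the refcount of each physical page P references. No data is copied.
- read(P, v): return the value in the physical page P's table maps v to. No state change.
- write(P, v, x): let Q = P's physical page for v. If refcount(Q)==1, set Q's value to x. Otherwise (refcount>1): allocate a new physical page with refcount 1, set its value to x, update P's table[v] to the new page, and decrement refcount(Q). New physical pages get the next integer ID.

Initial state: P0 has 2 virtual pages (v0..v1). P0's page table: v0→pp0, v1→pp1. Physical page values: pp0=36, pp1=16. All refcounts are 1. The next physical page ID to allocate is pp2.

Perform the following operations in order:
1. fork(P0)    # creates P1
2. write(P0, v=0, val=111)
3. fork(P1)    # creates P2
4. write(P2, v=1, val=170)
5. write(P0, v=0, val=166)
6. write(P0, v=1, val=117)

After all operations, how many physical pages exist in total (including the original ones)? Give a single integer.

Answer: 5

Derivation:
Op 1: fork(P0) -> P1. 2 ppages; refcounts: pp0:2 pp1:2
Op 2: write(P0, v0, 111). refcount(pp0)=2>1 -> COPY to pp2. 3 ppages; refcounts: pp0:1 pp1:2 pp2:1
Op 3: fork(P1) -> P2. 3 ppages; refcounts: pp0:2 pp1:3 pp2:1
Op 4: write(P2, v1, 170). refcount(pp1)=3>1 -> COPY to pp3. 4 ppages; refcounts: pp0:2 pp1:2 pp2:1 pp3:1
Op 5: write(P0, v0, 166). refcount(pp2)=1 -> write in place. 4 ppages; refcounts: pp0:2 pp1:2 pp2:1 pp3:1
Op 6: write(P0, v1, 117). refcount(pp1)=2>1 -> COPY to pp4. 5 ppages; refcounts: pp0:2 pp1:1 pp2:1 pp3:1 pp4:1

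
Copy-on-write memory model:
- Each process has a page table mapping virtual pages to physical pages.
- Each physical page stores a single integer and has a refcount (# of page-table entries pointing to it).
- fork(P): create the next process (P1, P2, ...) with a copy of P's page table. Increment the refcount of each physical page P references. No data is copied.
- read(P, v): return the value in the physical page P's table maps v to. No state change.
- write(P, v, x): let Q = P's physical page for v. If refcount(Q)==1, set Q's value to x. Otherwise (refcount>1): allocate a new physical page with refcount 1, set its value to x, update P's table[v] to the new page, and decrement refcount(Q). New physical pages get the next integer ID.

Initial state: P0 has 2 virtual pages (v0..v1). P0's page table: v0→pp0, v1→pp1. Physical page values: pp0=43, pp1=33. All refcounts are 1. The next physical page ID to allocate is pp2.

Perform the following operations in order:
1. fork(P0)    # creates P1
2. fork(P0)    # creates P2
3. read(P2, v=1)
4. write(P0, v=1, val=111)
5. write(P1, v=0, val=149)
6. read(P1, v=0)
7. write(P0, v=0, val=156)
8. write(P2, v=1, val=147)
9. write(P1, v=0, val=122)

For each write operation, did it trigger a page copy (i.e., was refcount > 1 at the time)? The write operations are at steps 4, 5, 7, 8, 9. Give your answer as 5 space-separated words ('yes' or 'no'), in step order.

Op 1: fork(P0) -> P1. 2 ppages; refcounts: pp0:2 pp1:2
Op 2: fork(P0) -> P2. 2 ppages; refcounts: pp0:3 pp1:3
Op 3: read(P2, v1) -> 33. No state change.
Op 4: write(P0, v1, 111). refcount(pp1)=3>1 -> COPY to pp2. 3 ppages; refcounts: pp0:3 pp1:2 pp2:1
Op 5: write(P1, v0, 149). refcount(pp0)=3>1 -> COPY to pp3. 4 ppages; refcounts: pp0:2 pp1:2 pp2:1 pp3:1
Op 6: read(P1, v0) -> 149. No state change.
Op 7: write(P0, v0, 156). refcount(pp0)=2>1 -> COPY to pp4. 5 ppages; refcounts: pp0:1 pp1:2 pp2:1 pp3:1 pp4:1
Op 8: write(P2, v1, 147). refcount(pp1)=2>1 -> COPY to pp5. 6 ppages; refcounts: pp0:1 pp1:1 pp2:1 pp3:1 pp4:1 pp5:1
Op 9: write(P1, v0, 122). refcount(pp3)=1 -> write in place. 6 ppages; refcounts: pp0:1 pp1:1 pp2:1 pp3:1 pp4:1 pp5:1

yes yes yes yes no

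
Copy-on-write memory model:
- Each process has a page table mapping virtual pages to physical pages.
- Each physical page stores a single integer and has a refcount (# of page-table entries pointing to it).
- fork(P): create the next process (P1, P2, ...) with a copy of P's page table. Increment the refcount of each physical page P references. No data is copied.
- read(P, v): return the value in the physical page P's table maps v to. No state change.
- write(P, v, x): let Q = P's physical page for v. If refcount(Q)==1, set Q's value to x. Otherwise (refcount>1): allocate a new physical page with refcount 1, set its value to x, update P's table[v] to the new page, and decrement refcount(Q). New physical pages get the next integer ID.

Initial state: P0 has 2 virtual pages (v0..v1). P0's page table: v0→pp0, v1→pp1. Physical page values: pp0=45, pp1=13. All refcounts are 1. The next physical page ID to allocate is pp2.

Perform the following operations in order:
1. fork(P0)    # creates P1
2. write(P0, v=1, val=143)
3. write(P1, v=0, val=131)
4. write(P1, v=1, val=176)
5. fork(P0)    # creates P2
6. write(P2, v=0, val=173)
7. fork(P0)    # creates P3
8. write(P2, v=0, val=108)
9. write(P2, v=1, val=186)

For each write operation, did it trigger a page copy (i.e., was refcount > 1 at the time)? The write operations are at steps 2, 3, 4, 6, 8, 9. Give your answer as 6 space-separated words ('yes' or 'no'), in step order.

Op 1: fork(P0) -> P1. 2 ppages; refcounts: pp0:2 pp1:2
Op 2: write(P0, v1, 143). refcount(pp1)=2>1 -> COPY to pp2. 3 ppages; refcounts: pp0:2 pp1:1 pp2:1
Op 3: write(P1, v0, 131). refcount(pp0)=2>1 -> COPY to pp3. 4 ppages; refcounts: pp0:1 pp1:1 pp2:1 pp3:1
Op 4: write(P1, v1, 176). refcount(pp1)=1 -> write in place. 4 ppages; refcounts: pp0:1 pp1:1 pp2:1 pp3:1
Op 5: fork(P0) -> P2. 4 ppages; refcounts: pp0:2 pp1:1 pp2:2 pp3:1
Op 6: write(P2, v0, 173). refcount(pp0)=2>1 -> COPY to pp4. 5 ppages; refcounts: pp0:1 pp1:1 pp2:2 pp3:1 pp4:1
Op 7: fork(P0) -> P3. 5 ppages; refcounts: pp0:2 pp1:1 pp2:3 pp3:1 pp4:1
Op 8: write(P2, v0, 108). refcount(pp4)=1 -> write in place. 5 ppages; refcounts: pp0:2 pp1:1 pp2:3 pp3:1 pp4:1
Op 9: write(P2, v1, 186). refcount(pp2)=3>1 -> COPY to pp5. 6 ppages; refcounts: pp0:2 pp1:1 pp2:2 pp3:1 pp4:1 pp5:1

yes yes no yes no yes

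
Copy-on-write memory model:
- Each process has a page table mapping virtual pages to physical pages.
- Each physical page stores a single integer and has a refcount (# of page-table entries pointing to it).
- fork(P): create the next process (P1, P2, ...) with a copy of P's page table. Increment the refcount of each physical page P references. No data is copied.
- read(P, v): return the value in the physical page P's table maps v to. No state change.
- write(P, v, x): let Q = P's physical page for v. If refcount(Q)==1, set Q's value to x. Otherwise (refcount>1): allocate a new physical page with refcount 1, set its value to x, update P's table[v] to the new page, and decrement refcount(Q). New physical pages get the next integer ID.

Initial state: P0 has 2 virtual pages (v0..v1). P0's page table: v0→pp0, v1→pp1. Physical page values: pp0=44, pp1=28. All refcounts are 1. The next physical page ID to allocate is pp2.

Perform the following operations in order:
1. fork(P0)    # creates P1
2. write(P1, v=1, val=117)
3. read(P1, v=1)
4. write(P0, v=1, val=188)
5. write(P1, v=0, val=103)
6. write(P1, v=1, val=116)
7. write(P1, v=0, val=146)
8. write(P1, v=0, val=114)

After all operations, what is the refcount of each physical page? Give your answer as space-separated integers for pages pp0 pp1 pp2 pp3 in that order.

Op 1: fork(P0) -> P1. 2 ppages; refcounts: pp0:2 pp1:2
Op 2: write(P1, v1, 117). refcount(pp1)=2>1 -> COPY to pp2. 3 ppages; refcounts: pp0:2 pp1:1 pp2:1
Op 3: read(P1, v1) -> 117. No state change.
Op 4: write(P0, v1, 188). refcount(pp1)=1 -> write in place. 3 ppages; refcounts: pp0:2 pp1:1 pp2:1
Op 5: write(P1, v0, 103). refcount(pp0)=2>1 -> COPY to pp3. 4 ppages; refcounts: pp0:1 pp1:1 pp2:1 pp3:1
Op 6: write(P1, v1, 116). refcount(pp2)=1 -> write in place. 4 ppages; refcounts: pp0:1 pp1:1 pp2:1 pp3:1
Op 7: write(P1, v0, 146). refcount(pp3)=1 -> write in place. 4 ppages; refcounts: pp0:1 pp1:1 pp2:1 pp3:1
Op 8: write(P1, v0, 114). refcount(pp3)=1 -> write in place. 4 ppages; refcounts: pp0:1 pp1:1 pp2:1 pp3:1

Answer: 1 1 1 1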